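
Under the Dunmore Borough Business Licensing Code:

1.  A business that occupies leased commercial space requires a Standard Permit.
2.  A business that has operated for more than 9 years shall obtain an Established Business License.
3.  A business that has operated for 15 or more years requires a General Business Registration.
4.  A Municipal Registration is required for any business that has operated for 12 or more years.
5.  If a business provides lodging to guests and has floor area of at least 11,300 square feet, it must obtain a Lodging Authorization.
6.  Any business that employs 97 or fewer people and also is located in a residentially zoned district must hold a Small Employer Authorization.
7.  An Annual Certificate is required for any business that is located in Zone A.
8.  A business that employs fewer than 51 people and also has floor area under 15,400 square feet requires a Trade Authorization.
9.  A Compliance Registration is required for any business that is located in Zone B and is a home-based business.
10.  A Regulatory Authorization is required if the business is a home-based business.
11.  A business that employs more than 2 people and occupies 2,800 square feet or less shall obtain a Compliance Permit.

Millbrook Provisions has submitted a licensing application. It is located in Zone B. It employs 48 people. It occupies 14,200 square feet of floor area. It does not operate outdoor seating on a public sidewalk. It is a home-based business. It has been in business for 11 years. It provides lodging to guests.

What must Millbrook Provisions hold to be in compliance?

Compliance Registration, Established Business License, Lodging Authorization, Regulatory Authorization, Trade Authorization

1. is a home-based business (not: occupies leased commercial space) → Standard Permit not required.
2. years in business 11 > 9 → Established Business License required.
3. years in business 11 < 15 → General Business Registration not required.
4. years in business 11 < 12 → Municipal Registration not required.
5. provides lodging to guests; floor area 14,200 square feet ≥ 11,300 square feet → Lodging Authorization required.
6. employees 48 ≤ 97; is located in Zone B (not: is located in a residentially zoned district) → Small Employer Authorization not required.
7. is located in Zone B (not: is located in Zone A) → Annual Certificate not required.
8. employees 48 < 51; floor area 14,200 square feet < 15,400 square feet → Trade Authorization required.
9. is located in Zone B; is a home-based business → Compliance Registration required.
10. is a home-based business → Regulatory Authorization required.
11. employees 48 > 2; floor area 14,200 square feet > 2,800 square feet → Compliance Permit not required.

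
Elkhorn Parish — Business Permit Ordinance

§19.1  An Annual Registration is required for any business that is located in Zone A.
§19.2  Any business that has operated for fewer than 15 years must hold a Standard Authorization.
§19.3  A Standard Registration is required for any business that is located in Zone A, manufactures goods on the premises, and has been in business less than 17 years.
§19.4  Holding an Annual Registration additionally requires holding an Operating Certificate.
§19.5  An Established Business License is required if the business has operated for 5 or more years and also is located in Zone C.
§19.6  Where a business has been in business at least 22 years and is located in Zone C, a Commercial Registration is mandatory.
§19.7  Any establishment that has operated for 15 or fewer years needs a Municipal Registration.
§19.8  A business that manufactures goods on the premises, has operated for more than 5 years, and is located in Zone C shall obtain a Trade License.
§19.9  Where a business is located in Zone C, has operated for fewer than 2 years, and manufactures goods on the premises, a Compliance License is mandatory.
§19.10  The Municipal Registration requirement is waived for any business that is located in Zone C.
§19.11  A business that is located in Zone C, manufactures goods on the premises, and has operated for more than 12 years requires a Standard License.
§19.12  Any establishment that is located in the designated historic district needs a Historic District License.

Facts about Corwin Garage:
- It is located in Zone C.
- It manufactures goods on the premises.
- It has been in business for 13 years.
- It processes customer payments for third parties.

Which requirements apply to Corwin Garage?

§19.1 is located in Zone C (not: is located in Zone A) → Annual Registration not required.
§19.2 years in business 13 < 15 → Standard Authorization required.
§19.3 is located in Zone C (not: is located in Zone A); manufactures goods on the premises; years in business 13 < 17 → Standard Registration not required.
§19.4 Annual Registration is not required → no effect.
§19.5 years in business 13 ≥ 5; is located in Zone C → Established Business License required.
§19.6 years in business 13 < 22; is located in Zone C → Commercial Registration not required.
§19.7 years in business 13 ≤ 15 → Municipal Registration required.
§19.8 manufactures goods on the premises; years in business 13 > 5; is located in Zone C → Trade License required.
§19.9 is located in Zone C; years in business 13 ≥ 2; manufactures goods on the premises → Compliance License not required.
§19.10 is located in Zone C → exempt from Municipal Registration.
§19.11 is located in Zone C; manufactures goods on the premises; years in business 13 > 12 → Standard License required.
§19.12 is located in Zone C (not: is located in the designated historic district) → Historic District License not required.

Established Business License, Standard Authorization, Standard License, Trade License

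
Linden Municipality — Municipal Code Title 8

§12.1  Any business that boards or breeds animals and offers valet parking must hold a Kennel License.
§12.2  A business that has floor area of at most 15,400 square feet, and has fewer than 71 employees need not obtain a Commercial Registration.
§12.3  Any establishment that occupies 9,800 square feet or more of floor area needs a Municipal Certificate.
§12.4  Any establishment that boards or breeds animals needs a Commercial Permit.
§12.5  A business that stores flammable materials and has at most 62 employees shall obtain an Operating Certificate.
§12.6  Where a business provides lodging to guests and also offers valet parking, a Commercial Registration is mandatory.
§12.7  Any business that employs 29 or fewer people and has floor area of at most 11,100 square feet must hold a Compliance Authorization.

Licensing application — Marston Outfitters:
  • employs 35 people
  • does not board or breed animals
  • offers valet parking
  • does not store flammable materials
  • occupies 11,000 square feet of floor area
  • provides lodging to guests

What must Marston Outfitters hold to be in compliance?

Municipal Certificate

§12.1 does not board or breed animals; offers valet parking → Kennel License not required.
§12.2 floor area 11,000 square feet ≤ 15,400 square feet; employees 35 < 71 → exempt from Commercial Registration.
§12.3 floor area 11,000 square feet ≥ 9,800 square feet → Municipal Certificate required.
§12.4 does not board or breed animals → Commercial Permit not required.
§12.5 does not store flammable materials; employees 35 ≤ 62 → Operating Certificate not required.
§12.6 provides lodging to guests; offers valet parking → Commercial Registration required.
§12.7 employees 35 > 29; floor area 11,000 square feet ≤ 11,100 square feet → Compliance Authorization not required.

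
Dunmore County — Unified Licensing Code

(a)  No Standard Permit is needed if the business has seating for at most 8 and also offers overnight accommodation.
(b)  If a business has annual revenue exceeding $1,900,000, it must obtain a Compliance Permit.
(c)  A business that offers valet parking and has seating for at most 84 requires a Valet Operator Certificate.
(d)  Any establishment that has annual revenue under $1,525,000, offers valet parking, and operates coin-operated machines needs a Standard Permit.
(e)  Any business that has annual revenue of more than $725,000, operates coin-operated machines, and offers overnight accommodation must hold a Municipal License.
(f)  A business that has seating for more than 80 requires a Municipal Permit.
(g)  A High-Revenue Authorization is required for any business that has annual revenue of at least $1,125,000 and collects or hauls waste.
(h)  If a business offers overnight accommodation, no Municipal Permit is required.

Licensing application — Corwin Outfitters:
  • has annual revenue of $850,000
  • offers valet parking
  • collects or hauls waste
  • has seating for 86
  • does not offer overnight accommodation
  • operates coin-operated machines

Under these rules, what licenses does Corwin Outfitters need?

(a) seating 86 > 8; does not offer overnight accommodation → Standard Permit exemption does not apply.
(b) revenue $850,000 ≤ $1,900,000 → Compliance Permit not required.
(c) offers valet parking; seating 86 > 84 → Valet Operator Certificate not required.
(d) revenue $850,000 < $1,525,000; offers valet parking; operates coin-operated machines → Standard Permit required.
(e) revenue $850,000 > $725,000; operates coin-operated machines; does not offer overnight accommodation → Municipal License not required.
(f) seating 86 > 80 → Municipal Permit required.
(g) revenue $850,000 < $1,125,000; collects or hauls waste → High-Revenue Authorization not required.
(h) does not offer overnight accommodation → Municipal Permit exemption does not apply.

Municipal Permit, Standard Permit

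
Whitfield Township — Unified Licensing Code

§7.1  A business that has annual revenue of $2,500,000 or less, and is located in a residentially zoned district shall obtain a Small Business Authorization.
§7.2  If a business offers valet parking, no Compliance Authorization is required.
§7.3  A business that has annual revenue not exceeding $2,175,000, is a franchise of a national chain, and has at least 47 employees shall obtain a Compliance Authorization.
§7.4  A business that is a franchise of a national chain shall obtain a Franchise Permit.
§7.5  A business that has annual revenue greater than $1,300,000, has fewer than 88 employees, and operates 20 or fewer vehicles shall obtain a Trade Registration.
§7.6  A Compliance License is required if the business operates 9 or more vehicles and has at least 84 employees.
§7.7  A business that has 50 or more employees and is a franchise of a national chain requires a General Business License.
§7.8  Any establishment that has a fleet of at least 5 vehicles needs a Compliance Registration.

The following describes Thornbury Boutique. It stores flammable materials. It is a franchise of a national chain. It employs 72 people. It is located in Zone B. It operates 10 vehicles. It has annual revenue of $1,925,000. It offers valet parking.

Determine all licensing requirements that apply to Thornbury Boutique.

§7.1 revenue $1,925,000 ≤ $2,500,000; is located in Zone B (not: is located in a residentially zoned district) → Small Business Authorization not required.
§7.2 offers valet parking → exempt from Compliance Authorization.
§7.3 revenue $1,925,000 ≤ $2,175,000; is a franchise of a national chain; employees 72 ≥ 47 → Compliance Authorization required.
§7.4 is a franchise of a national chain → Franchise Permit required.
§7.5 revenue $1,925,000 > $1,300,000; employees 72 < 88; vehicles 10 ≤ 20 → Trade Registration required.
§7.6 vehicles 10 ≥ 9; employees 72 < 84 → Compliance License not required.
§7.7 employees 72 ≥ 50; is a franchise of a national chain → General Business License required.
§7.8 vehicles 10 ≥ 5 → Compliance Registration required.

Compliance Registration, Franchise Permit, General Business License, Trade Registration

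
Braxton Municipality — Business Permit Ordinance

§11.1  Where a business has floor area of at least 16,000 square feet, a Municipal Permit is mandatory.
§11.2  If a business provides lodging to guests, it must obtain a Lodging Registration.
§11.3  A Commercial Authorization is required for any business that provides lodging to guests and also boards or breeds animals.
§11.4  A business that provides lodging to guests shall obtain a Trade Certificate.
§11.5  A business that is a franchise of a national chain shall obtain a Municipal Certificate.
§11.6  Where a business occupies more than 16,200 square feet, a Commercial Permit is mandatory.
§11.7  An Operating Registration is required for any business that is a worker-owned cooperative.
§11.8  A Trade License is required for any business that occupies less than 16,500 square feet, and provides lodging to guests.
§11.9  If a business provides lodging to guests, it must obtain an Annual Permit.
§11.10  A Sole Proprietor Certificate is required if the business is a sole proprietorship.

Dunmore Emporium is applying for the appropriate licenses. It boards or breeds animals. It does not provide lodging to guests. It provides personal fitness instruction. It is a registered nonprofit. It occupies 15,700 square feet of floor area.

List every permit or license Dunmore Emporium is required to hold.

None

§11.1 floor area 15,700 square feet < 16,000 square feet → Municipal Permit not required.
§11.2 does not provide lodging to guests → Lodging Registration not required.
§11.3 does not provide lodging to guests; boards or breeds animals → Commercial Authorization not required.
§11.4 does not provide lodging to guests → Trade Certificate not required.
§11.5 is a registered nonprofit (not: is a franchise of a national chain) → Municipal Certificate not required.
§11.6 floor area 15,700 square feet ≤ 16,200 square feet → Commercial Permit not required.
§11.7 is a registered nonprofit (not: is a worker-owned cooperative) → Operating Registration not required.
§11.8 floor area 15,700 square feet < 16,500 square feet; does not provide lodging to guests → Trade License not required.
§11.9 does not provide lodging to guests → Annual Permit not required.
§11.10 is a registered nonprofit (not: is a sole proprietorship) → Sole Proprietor Certificate not required.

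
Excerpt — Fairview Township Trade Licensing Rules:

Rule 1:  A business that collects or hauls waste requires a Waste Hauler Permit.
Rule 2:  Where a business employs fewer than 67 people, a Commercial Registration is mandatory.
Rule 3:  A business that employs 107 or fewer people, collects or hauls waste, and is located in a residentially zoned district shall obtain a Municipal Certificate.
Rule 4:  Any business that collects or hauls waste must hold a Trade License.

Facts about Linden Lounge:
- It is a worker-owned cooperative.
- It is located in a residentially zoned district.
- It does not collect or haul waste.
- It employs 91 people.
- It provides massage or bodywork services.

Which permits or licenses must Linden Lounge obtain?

Rule 1: does not collect or haul waste → Waste Hauler Permit not required.
Rule 2: employees 91 ≥ 67 → Commercial Registration not required.
Rule 3: employees 91 ≤ 107; does not collect or haul waste; is located in a residentially zoned district → Municipal Certificate not required.
Rule 4: does not collect or haul waste → Trade License not required.

None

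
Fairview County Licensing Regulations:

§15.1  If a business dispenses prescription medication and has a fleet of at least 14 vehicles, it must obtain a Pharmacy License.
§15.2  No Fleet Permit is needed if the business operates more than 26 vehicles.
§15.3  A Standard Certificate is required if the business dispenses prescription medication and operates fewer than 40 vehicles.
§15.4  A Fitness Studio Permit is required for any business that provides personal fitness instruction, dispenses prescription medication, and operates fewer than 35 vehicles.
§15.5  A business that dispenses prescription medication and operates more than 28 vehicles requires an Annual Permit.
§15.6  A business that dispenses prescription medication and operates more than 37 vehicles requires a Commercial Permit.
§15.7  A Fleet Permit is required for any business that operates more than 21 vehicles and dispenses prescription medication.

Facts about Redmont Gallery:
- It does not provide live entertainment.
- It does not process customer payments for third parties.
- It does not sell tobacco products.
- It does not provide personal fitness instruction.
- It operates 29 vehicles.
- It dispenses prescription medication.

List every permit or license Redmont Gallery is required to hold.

Annual Permit, Pharmacy License, Standard Certificate

§15.1 dispenses prescription medication; vehicles 29 ≥ 14 → Pharmacy License required.
§15.2 vehicles 29 > 26 → exempt from Fleet Permit.
§15.3 dispenses prescription medication; vehicles 29 < 40 → Standard Certificate required.
§15.4 does not provide personal fitness instruction; dispenses prescription medication; vehicles 29 < 35 → Fitness Studio Permit not required.
§15.5 dispenses prescription medication; vehicles 29 > 28 → Annual Permit required.
§15.6 dispenses prescription medication; vehicles 29 ≤ 37 → Commercial Permit not required.
§15.7 vehicles 29 > 21; dispenses prescription medication → Fleet Permit required.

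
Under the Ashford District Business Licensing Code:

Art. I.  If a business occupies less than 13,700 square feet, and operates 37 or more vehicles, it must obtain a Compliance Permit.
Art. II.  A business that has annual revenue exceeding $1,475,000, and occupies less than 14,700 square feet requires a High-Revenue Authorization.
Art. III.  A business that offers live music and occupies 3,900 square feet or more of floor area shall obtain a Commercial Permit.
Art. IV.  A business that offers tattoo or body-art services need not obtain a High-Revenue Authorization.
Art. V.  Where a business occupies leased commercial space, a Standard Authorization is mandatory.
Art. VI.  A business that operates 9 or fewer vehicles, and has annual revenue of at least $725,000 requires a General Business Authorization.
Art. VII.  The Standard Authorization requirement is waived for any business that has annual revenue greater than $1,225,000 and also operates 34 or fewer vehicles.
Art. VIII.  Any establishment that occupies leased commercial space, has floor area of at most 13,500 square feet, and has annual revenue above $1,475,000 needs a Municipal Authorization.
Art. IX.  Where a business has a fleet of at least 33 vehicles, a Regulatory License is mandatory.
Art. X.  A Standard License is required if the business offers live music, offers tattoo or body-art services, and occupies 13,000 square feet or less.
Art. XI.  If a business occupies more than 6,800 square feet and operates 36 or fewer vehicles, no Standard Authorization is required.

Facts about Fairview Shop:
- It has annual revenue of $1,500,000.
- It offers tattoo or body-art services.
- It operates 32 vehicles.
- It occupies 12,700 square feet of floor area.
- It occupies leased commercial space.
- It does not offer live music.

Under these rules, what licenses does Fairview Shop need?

Municipal Authorization

Art. I. floor area 12,700 square feet < 13,700 square feet; vehicles 32 < 37 → Compliance Permit not required.
Art. II. revenue $1,500,000 > $1,475,000; floor area 12,700 square feet < 14,700 square feet → High-Revenue Authorization required.
Art. III. does not offer live music; floor area 12,700 square feet ≥ 3,900 square feet → Commercial Permit not required.
Art. IV. offers tattoo or body-art services → exempt from High-Revenue Authorization.
Art. V. occupies leased commercial space → Standard Authorization required.
Art. VI. vehicles 32 > 9; revenue $1,500,000 ≥ $725,000 → General Business Authorization not required.
Art. VII. revenue $1,500,000 > $1,225,000; vehicles 32 ≤ 34 → exempt from Standard Authorization.
Art. VIII. occupies leased commercial space; floor area 12,700 square feet ≤ 13,500 square feet; revenue $1,500,000 > $1,475,000 → Municipal Authorization required.
Art. IX. vehicles 32 < 33 → Regulatory License not required.
Art. X. does not offer live music; offers tattoo or body-art services; floor area 12,700 square feet ≤ 13,000 square feet → Standard License not required.
Art. XI. floor area 12,700 square feet > 6,800 square feet; vehicles 32 ≤ 36 → exempt from Standard Authorization.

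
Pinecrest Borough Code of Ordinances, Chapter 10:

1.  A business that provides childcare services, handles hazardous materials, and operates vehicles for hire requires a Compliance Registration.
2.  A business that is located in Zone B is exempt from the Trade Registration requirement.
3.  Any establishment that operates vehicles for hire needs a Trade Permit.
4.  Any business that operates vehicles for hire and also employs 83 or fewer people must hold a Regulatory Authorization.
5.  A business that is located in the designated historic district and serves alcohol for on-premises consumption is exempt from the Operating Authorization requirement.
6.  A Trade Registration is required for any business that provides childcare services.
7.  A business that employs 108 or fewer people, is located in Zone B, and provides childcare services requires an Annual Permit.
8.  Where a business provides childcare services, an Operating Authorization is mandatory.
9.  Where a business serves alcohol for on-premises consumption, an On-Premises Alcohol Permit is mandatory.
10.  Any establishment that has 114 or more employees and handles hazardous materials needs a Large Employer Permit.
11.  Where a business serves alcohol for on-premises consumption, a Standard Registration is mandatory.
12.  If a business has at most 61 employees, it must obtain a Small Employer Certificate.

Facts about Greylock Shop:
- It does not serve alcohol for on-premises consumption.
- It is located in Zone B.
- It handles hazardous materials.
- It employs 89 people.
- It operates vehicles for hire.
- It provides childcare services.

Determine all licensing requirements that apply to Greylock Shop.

Annual Permit, Compliance Registration, Operating Authorization, Trade Permit

1. provides childcare services; handles hazardous materials; operates vehicles for hire → Compliance Registration required.
2. is located in Zone B → exempt from Trade Registration.
3. operates vehicles for hire → Trade Permit required.
4. operates vehicles for hire; employees 89 > 83 → Regulatory Authorization not required.
5. is located in Zone B (not: is located in the designated historic district); does not serve alcohol for on-premises consumption → Operating Authorization exemption does not apply.
6. provides childcare services → Trade Registration required.
7. employees 89 ≤ 108; is located in Zone B; provides childcare services → Annual Permit required.
8. provides childcare services → Operating Authorization required.
9. does not serve alcohol for on-premises consumption → On-Premises Alcohol Permit not required.
10. employees 89 < 114; handles hazardous materials → Large Employer Permit not required.
11. does not serve alcohol for on-premises consumption → Standard Registration not required.
12. employees 89 > 61 → Small Employer Certificate not required.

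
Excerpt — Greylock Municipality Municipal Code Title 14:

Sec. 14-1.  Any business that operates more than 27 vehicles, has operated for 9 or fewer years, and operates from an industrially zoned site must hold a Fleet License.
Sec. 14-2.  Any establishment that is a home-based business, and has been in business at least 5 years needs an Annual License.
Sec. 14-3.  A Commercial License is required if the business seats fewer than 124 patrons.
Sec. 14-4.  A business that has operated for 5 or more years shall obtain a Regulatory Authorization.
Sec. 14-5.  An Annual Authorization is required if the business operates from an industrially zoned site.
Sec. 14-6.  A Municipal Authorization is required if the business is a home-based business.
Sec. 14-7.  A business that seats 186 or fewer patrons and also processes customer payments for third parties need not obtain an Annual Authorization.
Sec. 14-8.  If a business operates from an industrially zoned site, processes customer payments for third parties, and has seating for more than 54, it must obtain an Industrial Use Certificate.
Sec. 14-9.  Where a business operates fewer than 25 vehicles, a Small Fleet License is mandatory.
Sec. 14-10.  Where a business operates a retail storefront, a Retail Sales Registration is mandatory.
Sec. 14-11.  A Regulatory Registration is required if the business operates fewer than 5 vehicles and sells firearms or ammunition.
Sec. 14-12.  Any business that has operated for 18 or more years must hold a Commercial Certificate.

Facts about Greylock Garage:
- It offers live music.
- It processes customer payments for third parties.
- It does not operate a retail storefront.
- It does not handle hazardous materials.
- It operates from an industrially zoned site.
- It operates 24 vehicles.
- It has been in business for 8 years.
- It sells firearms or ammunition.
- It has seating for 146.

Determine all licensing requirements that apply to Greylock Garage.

Sec. 14-1. vehicles 24 ≤ 27; years in business 8 ≤ 9; operates from an industrially zoned site → Fleet License not required.
Sec. 14-2. operates from an industrially zoned site (not: is a home-based business); years in business 8 ≥ 5 → Annual License not required.
Sec. 14-3. seating 146 ≥ 124 → Commercial License not required.
Sec. 14-4. years in business 8 ≥ 5 → Regulatory Authorization required.
Sec. 14-5. operates from an industrially zoned site → Annual Authorization required.
Sec. 14-6. operates from an industrially zoned site (not: is a home-based business) → Municipal Authorization not required.
Sec. 14-7. seating 146 ≤ 186; processes customer payments for third parties → exempt from Annual Authorization.
Sec. 14-8. operates from an industrially zoned site; processes customer payments for third parties; seating 146 > 54 → Industrial Use Certificate required.
Sec. 14-9. vehicles 24 < 25 → Small Fleet License required.
Sec. 14-10. does not operate a retail storefront → Retail Sales Registration not required.
Sec. 14-11. vehicles 24 ≥ 5; sells firearms or ammunition → Regulatory Registration not required.
Sec. 14-12. years in business 8 < 18 → Commercial Certificate not required.

Industrial Use Certificate, Regulatory Authorization, Small Fleet License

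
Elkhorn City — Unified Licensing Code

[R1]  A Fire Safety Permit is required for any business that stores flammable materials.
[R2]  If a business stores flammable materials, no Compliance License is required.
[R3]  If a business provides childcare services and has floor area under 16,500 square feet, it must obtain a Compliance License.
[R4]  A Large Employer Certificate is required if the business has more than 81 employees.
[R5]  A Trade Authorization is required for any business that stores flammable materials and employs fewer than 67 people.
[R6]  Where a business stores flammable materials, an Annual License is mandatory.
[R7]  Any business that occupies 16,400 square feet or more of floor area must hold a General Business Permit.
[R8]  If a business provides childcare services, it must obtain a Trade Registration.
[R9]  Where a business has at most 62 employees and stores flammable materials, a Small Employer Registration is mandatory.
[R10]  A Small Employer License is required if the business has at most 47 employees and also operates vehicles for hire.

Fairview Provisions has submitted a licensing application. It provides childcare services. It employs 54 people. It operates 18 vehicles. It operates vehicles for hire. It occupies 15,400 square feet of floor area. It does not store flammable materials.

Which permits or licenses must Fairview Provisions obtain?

Compliance License, Trade Registration

[R1] does not store flammable materials → Fire Safety Permit not required.
[R2] does not store flammable materials → Compliance License exemption does not apply.
[R3] provides childcare services; floor area 15,400 square feet < 16,500 square feet → Compliance License required.
[R4] employees 54 ≤ 81 → Large Employer Certificate not required.
[R5] does not store flammable materials; employees 54 < 67 → Trade Authorization not required.
[R6] does not store flammable materials → Annual License not required.
[R7] floor area 15,400 square feet < 16,400 square feet → General Business Permit not required.
[R8] provides childcare services → Trade Registration required.
[R9] employees 54 ≤ 62; does not store flammable materials → Small Employer Registration not required.
[R10] employees 54 > 47; operates vehicles for hire → Small Employer License not required.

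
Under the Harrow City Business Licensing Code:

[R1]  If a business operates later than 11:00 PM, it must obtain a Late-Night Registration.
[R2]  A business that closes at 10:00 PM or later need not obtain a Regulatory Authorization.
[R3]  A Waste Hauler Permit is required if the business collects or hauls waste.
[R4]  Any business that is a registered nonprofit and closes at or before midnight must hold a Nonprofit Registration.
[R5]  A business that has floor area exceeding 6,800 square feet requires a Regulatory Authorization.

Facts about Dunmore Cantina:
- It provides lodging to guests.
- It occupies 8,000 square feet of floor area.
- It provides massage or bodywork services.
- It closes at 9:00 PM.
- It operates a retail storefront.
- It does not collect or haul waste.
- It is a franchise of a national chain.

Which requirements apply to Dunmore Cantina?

Regulatory Authorization

[R1] closes 9:00 PM, at/before 11:00 PM → Late-Night Registration not required.
[R2] closes 9:00 PM, at/before 10:00 PM → Regulatory Authorization exemption does not apply.
[R3] does not collect or haul waste → Waste Hauler Permit not required.
[R4] is a franchise of a national chain (not: is a registered nonprofit); closes 9:00 PM, at/before midnight → Nonprofit Registration not required.
[R5] floor area 8,000 square feet > 6,800 square feet → Regulatory Authorization required.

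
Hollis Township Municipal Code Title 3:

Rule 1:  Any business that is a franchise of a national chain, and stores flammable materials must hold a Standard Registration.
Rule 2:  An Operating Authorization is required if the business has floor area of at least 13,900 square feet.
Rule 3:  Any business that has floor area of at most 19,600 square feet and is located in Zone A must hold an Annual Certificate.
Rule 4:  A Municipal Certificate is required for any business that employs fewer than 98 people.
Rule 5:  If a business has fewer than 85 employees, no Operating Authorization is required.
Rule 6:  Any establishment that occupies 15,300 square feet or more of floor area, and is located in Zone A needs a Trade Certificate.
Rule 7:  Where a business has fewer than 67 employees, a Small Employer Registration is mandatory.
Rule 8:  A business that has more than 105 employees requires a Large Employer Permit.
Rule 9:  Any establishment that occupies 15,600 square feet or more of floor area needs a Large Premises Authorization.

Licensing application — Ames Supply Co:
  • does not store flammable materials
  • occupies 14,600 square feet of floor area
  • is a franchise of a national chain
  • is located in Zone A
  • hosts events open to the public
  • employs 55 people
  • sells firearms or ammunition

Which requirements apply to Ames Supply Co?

Rule 1: is a franchise of a national chain; does not store flammable materials → Standard Registration not required.
Rule 2: floor area 14,600 square feet ≥ 13,900 square feet → Operating Authorization required.
Rule 3: floor area 14,600 square feet ≤ 19,600 square feet; is located in Zone A → Annual Certificate required.
Rule 4: employees 55 < 98 → Municipal Certificate required.
Rule 5: employees 55 < 85 → exempt from Operating Authorization.
Rule 6: floor area 14,600 square feet < 15,300 square feet; is located in Zone A → Trade Certificate not required.
Rule 7: employees 55 < 67 → Small Employer Registration required.
Rule 8: employees 55 ≤ 105 → Large Employer Permit not required.
Rule 9: floor area 14,600 square feet < 15,600 square feet → Large Premises Authorization not required.

Annual Certificate, Municipal Certificate, Small Employer Registration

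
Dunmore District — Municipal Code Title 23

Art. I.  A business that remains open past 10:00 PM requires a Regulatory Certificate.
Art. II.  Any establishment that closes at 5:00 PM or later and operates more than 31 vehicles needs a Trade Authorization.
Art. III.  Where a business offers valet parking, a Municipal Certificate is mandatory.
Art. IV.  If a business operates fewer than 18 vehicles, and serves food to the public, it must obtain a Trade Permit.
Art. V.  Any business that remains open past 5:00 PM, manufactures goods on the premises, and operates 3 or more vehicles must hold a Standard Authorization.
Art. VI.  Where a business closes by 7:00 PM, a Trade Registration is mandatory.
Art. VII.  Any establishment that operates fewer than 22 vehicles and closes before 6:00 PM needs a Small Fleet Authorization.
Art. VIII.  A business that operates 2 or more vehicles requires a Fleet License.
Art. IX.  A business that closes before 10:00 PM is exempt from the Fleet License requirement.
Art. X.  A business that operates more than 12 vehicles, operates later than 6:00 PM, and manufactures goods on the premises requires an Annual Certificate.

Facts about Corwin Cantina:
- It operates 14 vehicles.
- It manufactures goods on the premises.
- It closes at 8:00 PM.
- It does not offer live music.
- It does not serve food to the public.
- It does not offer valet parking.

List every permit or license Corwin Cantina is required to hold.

Art. I. closes 8:00 PM, at/before 10:00 PM → Regulatory Certificate not required.
Art. II. closes 8:00 PM, after 5:00 PM; vehicles 14 ≤ 31 → Trade Authorization not required.
Art. III. does not offer valet parking → Municipal Certificate not required.
Art. IV. vehicles 14 < 18; does not serve food to the public → Trade Permit not required.
Art. V. closes 8:00 PM, after 5:00 PM; manufactures goods on the premises; vehicles 14 ≥ 3 → Standard Authorization required.
Art. VI. closes 8:00 PM, after 7:00 PM → Trade Registration not required.
Art. VII. vehicles 14 < 22; closes 8:00 PM, after 6:00 PM → Small Fleet Authorization not required.
Art. VIII. vehicles 14 ≥ 2 → Fleet License required.
Art. IX. closes 8:00 PM, at/before 10:00 PM → exempt from Fleet License.
Art. X. vehicles 14 > 12; closes 8:00 PM, after 6:00 PM; manufactures goods on the premises → Annual Certificate required.

Annual Certificate, Standard Authorization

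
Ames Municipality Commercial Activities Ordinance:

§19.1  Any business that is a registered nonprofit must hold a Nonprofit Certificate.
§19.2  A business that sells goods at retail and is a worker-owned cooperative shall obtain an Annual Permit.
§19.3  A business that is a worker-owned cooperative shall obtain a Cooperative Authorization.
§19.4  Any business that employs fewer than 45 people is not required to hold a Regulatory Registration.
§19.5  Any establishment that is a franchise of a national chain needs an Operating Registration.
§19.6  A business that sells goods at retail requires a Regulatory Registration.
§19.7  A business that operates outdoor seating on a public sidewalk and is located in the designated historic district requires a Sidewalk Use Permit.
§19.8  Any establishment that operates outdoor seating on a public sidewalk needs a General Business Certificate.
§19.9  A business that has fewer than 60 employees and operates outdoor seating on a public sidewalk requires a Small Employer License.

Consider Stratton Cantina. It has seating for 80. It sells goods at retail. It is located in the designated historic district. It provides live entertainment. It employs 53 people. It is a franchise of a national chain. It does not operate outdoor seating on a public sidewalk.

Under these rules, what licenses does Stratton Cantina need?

Operating Registration, Regulatory Registration

§19.1 is a franchise of a national chain (not: is a registered nonprofit) → Nonprofit Certificate not required.
§19.2 sells goods at retail; is a franchise of a national chain (not: is a worker-owned cooperative) → Annual Permit not required.
§19.3 is a franchise of a national chain (not: is a worker-owned cooperative) → Cooperative Authorization not required.
§19.4 employees 53 ≥ 45 → Regulatory Registration exemption does not apply.
§19.5 is a franchise of a national chain → Operating Registration required.
§19.6 sells goods at retail → Regulatory Registration required.
§19.7 does not operate outdoor seating on a public sidewalk; is located in the designated historic district → Sidewalk Use Permit not required.
§19.8 does not operate outdoor seating on a public sidewalk → General Business Certificate not required.
§19.9 employees 53 < 60; does not operate outdoor seating on a public sidewalk → Small Employer License not required.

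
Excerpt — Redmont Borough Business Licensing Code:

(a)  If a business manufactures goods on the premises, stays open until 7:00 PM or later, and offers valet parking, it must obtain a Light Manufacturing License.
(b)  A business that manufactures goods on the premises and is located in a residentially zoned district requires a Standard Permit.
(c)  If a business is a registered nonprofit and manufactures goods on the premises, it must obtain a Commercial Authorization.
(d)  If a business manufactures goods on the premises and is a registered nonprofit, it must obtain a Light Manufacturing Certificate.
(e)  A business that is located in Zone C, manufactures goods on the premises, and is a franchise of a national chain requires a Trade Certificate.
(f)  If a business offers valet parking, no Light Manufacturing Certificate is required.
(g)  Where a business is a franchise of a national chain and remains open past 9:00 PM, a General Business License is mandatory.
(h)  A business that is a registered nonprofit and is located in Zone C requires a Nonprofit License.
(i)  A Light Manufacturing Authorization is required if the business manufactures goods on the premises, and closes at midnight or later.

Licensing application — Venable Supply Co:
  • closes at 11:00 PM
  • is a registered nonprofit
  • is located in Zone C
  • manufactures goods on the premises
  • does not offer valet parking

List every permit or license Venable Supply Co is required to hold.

Commercial Authorization, Light Manufacturing Certificate, Nonprofit License

(a) manufactures goods on the premises; closes 11:00 PM, after 7:00 PM; does not offer valet parking → Light Manufacturing License not required.
(b) manufactures goods on the premises; is located in Zone C (not: is located in a residentially zoned district) → Standard Permit not required.
(c) is a registered nonprofit; manufactures goods on the premises → Commercial Authorization required.
(d) manufactures goods on the premises; is a registered nonprofit → Light Manufacturing Certificate required.
(e) is located in Zone C; manufactures goods on the premises; is a registered nonprofit (not: is a franchise of a national chain) → Trade Certificate not required.
(f) does not offer valet parking → Light Manufacturing Certificate exemption does not apply.
(g) is a registered nonprofit (not: is a franchise of a national chain); closes 11:00 PM, after 9:00 PM → General Business License not required.
(h) is a registered nonprofit; is located in Zone C → Nonprofit License required.
(i) manufactures goods on the premises; closes 11:00 PM, at/before midnight → Light Manufacturing Authorization not required.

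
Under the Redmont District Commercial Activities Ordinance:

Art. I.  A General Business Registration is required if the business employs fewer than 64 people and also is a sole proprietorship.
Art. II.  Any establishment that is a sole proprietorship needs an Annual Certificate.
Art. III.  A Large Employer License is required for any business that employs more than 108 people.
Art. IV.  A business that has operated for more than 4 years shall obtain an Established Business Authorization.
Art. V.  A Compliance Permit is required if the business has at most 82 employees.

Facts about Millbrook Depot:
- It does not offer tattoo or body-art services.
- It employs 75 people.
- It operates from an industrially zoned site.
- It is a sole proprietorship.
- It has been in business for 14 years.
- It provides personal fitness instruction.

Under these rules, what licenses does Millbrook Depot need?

Annual Certificate, Compliance Permit, Established Business Authorization

Art. I. employees 75 ≥ 64; is a sole proprietorship → General Business Registration not required.
Art. II. is a sole proprietorship → Annual Certificate required.
Art. III. employees 75 ≤ 108 → Large Employer License not required.
Art. IV. years in business 14 > 4 → Established Business Authorization required.
Art. V. employees 75 ≤ 82 → Compliance Permit required.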